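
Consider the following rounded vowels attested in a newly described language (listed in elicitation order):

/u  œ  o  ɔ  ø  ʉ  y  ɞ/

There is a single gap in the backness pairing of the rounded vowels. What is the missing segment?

/ɵ/

Front: /y/ (high), /ø/ (high-mid), /œ/ (low-mid).
Central: /ʉ/ (high), /ɞ/ (low-mid).
Back: /u/ (high), /o/ (high-mid), /ɔ/ (low-mid).
The high-mid row has no central member, so the gap is the high-mid central rounded vowel /ɵ/.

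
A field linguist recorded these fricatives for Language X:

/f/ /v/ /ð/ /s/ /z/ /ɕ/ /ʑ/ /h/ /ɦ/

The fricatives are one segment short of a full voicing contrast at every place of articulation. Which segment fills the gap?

Voiceless: /f/ (labiodental), /s/ (alveolar), /ɕ/ (alveolo-palatal), /h/ (glottal).
Voiced: /v/ (labiodental), /ð/ (dental), /z/ (alveolar), /ʑ/ (alveolo-palatal), /ɦ/ (glottal).
The dental row has no voiceless member, so the gap is the voiceless dental fricative /θ/.

/θ/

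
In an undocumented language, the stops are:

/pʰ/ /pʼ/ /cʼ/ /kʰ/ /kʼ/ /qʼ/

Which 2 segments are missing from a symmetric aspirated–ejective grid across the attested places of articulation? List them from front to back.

/cʰ/, /qʰ/

bilabial: aspirated /pʰ/, ejective /pʼ/.
palatal: aspirated —, ejective /cʼ/.
velar: aspirated /kʰ/, ejective /kʼ/.
uvular: aspirated —, ejective /qʼ/.
Gaps, from front to back: palatal lacks aspirated (/cʰ/); uvular lacks aspirated (/qʰ/).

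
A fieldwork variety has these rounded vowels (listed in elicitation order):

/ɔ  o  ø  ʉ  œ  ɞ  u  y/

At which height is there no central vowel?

Front: /y/ (high), /ø/ (high-mid), /œ/ (low-mid).
Central: /ʉ/ (high), /ɞ/ (low-mid).
Back: /u/ (high), /o/ (high-mid), /ɔ/ (low-mid).
Every height has a central member except high-mid, where /ɵ/ would be expected.

high-mid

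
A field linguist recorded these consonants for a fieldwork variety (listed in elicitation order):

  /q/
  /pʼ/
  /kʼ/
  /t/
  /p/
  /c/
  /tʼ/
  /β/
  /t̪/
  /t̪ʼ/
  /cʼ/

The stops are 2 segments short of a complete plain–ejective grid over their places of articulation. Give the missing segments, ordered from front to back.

place of articulation  plain     ejective
bilabial          p         pʼ      
dental            t̪        t̪ʼ     
alveolar          t         tʼ      
palatal           c         cʼ      
velar             —         kʼ      
uvular            q         —       
Gaps, from front to back: velar lacks plain (/k/); uvular lacks ejective (/qʼ/).

/k/, /qʼ/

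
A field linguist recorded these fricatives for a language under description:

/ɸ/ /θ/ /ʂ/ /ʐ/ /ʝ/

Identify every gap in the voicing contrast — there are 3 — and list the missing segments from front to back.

place of articulation  voiceless  voiced  
bilabial          ɸ         —       
dental            θ         —       
retroflex         ʂ         ʐ       
palatal           —         ʝ       
Gaps, from front to back: bilabial lacks voiced (/β/); dental lacks voiced (/ð/); palatal lacks voiceless (/ç/).

/β/, /ð/, /ç/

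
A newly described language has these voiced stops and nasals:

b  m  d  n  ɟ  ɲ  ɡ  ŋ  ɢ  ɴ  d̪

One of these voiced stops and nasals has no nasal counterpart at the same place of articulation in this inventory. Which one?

Bilabial: /b/ ~ /m/
Alveolar: /d/ ~ /n/
Palatal: /ɟ/ ~ /ɲ/
Velar: /ɡ/ ~ /ŋ/
Uvular: /ɢ/ ~ /ɴ/
Dental: only /d̪/ (oral stop); no nasal partner.
So /d̪/ is the unpaired segment.

/d̪/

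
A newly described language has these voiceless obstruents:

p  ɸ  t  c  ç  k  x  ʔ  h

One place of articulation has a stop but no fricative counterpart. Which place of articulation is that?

Stop: /p/ (bilabial), /t/ (alveolar), /c/ (palatal), /k/ (velar), /ʔ/ (glottal).
Fricative: /ɸ/ (bilabial), /ç/ (palatal), /x/ (velar), /h/ (glottal).
Every place of articulation has a fricative member except alveolar, where /s/ would be expected.

alveolar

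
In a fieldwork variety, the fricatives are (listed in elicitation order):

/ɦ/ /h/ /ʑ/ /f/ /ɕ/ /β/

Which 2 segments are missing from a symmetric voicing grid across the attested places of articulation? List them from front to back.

bilabial: voiceless —, voiced /β/.
labiodental: voiceless /f/, voiced —.
alveolo-palatal: voiceless /ɕ/, voiced /ʑ/.
glottal: voiceless /h/, voiced /ɦ/.
Gaps, from front to back: bilabial lacks voiceless (/ɸ/); labiodental lacks voiced (/v/).

/ɸ/, /v/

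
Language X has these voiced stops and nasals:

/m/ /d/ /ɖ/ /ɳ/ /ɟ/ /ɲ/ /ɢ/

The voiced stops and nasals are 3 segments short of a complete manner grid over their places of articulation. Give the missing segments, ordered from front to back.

bilabial: oral stop —, nasal /m/.
alveolar: oral stop /d/, nasal —.
retroflex: oral stop /ɖ/, nasal /ɳ/.
palatal: oral stop /ɟ/, nasal /ɲ/.
uvular: oral stop /ɢ/, nasal —.
Gaps, from front to back: bilabial lacks oral stop (/b/); alveolar lacks nasal (/n/); uvular lacks nasal (/ɴ/).

/b/, /n/, /ɴ/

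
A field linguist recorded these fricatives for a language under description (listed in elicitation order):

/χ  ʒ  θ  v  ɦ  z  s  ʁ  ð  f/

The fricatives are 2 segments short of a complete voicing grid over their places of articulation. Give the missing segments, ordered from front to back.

/ʃ/, /h/

labiodental: voiceless /f/, voiced /v/.
dental: voiceless /θ/, voiced /ð/.
alveolar: voiceless /s/, voiced /z/.
postalveolar: voiceless —, voiced /ʒ/.
uvular: voiceless /χ/, voiced /ʁ/.
glottal: voiceless —, voiced /ɦ/.
Gaps, from front to back: postalveolar lacks voiceless (/ʃ/); glottal lacks voiceless (/h/).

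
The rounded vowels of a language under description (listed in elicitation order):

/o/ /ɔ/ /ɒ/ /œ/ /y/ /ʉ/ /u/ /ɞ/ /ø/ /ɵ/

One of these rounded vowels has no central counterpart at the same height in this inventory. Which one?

High: /y/ ~ /ʉ/ ~ /u/
High-mid: /ø/ ~ /ɵ/ ~ /o/
Low-mid: /œ/ ~ /ɞ/ ~ /ɔ/
Low: only /ɒ/ (back); no central partner.
So /ɒ/ is the unpaired segment.

/ɒ/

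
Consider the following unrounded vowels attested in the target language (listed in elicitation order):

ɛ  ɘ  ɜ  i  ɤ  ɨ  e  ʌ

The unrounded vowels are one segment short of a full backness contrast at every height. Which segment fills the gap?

Front: /i/ (high), /e/ (high-mid), /ɛ/ (low-mid).
Central: /ɨ/ (high), /ɘ/ (high-mid), /ɜ/ (low-mid).
Back: /ɤ/ (high-mid), /ʌ/ (low-mid).
The high row has no back member, so the gap is the high back unrounded vowel /ɯ/.

/ɯ/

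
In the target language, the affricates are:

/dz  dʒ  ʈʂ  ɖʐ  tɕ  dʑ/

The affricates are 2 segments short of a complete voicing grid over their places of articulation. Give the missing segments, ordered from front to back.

place of articulation  voiceless  voiced  
alveolar          —         dz      
postalveolar      —         dʒ      
retroflex         ʈʂ        ɖʐ      
alveolo-palatal   tɕ        dʑ      
Gaps, from front to back: alveolar lacks voiceless (/ts/); postalveolar lacks voiceless (/tʃ/).

/ts/, /tʃ/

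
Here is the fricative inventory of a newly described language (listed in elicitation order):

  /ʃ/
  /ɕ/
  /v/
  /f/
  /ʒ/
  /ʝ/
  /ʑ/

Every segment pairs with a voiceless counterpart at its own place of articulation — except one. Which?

/ʝ/

Labiodental: /f/ ~ /v/
Postalveolar: /ʃ/ ~ /ʒ/
Alveolo-palatal: /ɕ/ ~ /ʑ/
Palatal: only /ʝ/ (voiced); no voiceless partner.
So /ʝ/ is the unpaired segment.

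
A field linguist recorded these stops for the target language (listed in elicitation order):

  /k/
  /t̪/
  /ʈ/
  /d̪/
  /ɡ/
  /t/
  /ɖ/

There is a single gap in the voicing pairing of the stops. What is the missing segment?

/d/

Voiceless: /t̪/ (dental), /t/ (alveolar), /ʈ/ (retroflex), /k/ (velar).
Voiced: /d̪/ (dental), /ɖ/ (retroflex), /ɡ/ (velar).
The alveolar row has no voiced member, so the gap is the voiced alveolar stop /d/.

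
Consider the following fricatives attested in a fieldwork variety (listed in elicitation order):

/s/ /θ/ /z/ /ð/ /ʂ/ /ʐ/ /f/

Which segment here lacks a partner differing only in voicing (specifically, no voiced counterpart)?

/f/

Dental: /θ/ ~ /ð/
Alveolar: /s/ ~ /z/
Retroflex: /ʂ/ ~ /ʐ/
Labiodental: only /f/ (voiceless); no voiced partner.
So /f/ is the unpaired segment.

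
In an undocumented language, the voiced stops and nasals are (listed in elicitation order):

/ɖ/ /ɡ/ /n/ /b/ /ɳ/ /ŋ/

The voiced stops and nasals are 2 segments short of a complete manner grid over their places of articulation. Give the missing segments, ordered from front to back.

Oral stop: /b/ (bilabial), /ɖ/ (retroflex), /ɡ/ (velar).
Nasal: /n/ (alveolar), /ɳ/ (retroflex), /ŋ/ (velar).
Gaps, from front to back: bilabial lacks nasal (/m/); alveolar lacks oral stop (/d/).

/m/, /d/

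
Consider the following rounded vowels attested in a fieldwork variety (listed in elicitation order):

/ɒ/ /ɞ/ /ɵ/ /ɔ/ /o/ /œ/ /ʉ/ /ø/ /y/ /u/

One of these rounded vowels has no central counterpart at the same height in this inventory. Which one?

High: /y/ ~ /ʉ/ ~ /u/
High-mid: /ø/ ~ /ɵ/ ~ /o/
Low-mid: /œ/ ~ /ɞ/ ~ /ɔ/
Low: only /ɒ/ (back); no central partner.
So /ɒ/ is the unpaired segment.

/ɒ/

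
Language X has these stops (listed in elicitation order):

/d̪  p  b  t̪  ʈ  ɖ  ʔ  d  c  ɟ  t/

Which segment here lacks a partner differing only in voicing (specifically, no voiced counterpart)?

Bilabial: /p/ ~ /b/
Dental: /t̪/ ~ /d̪/
Alveolar: /t/ ~ /d/
Retroflex: /ʈ/ ~ /ɖ/
Palatal: /c/ ~ /ɟ/
Glottal: only /ʔ/ (voiceless); no voiced partner.
So /ʔ/ is the unpaired segment.

/ʔ/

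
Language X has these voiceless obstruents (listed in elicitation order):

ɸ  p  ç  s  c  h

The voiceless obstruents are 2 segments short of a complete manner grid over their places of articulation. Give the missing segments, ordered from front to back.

bilabial: stop /p/, fricative /ɸ/.
alveolar: stop —, fricative /s/.
palatal: stop /c/, fricative /ç/.
glottal: stop —, fricative /h/.
Gaps, from front to back: alveolar lacks stop (/t/); glottal lacks stop (/ʔ/).

/t/, /ʔ/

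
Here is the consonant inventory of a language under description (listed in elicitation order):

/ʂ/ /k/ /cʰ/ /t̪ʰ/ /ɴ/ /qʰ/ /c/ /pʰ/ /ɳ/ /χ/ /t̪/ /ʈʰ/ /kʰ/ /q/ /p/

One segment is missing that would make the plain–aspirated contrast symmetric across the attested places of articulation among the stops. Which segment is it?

Plain: /p/ (bilabial), /t̪/ (dental), /c/ (palatal), /k/ (velar), /q/ (uvular).
Aspirated: /pʰ/ (bilabial), /t̪ʰ/ (dental), /ʈʰ/ (retroflex), /cʰ/ (palatal), /kʰ/ (velar), /qʰ/ (uvular).
The retroflex row has no plain member, so the gap is the plain retroflex stop /ʈ/.

/ʈ/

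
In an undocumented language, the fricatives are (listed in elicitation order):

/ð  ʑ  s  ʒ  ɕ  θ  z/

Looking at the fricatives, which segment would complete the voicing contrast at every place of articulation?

dental: voiceless /θ/, voiced /ð/.
alveolar: voiceless /s/, voiced /z/.
postalveolar: voiceless —, voiced /ʒ/.
alveolo-palatal: voiceless /ɕ/, voiced /ʑ/.
The postalveolar row has no voiceless member, so the gap is the voiceless postalveolar fricative /ʃ/.

/ʃ/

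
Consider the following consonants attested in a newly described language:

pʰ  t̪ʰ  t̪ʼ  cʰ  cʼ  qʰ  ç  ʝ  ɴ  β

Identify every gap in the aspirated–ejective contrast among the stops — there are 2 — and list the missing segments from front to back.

bilabial: aspirated /pʰ/, ejective —.
dental: aspirated /t̪ʰ/, ejective /t̪ʼ/.
palatal: aspirated /cʰ/, ejective /cʼ/.
uvular: aspirated /qʰ/, ejective —.
Gaps, from front to back: bilabial lacks ejective (/pʼ/); uvular lacks ejective (/qʼ/).

/pʼ/, /qʼ/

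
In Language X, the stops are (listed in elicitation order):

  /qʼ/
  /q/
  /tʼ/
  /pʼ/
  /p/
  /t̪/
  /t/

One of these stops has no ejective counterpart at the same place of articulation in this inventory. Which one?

Bilabial: /p/ ~ /pʼ/
Alveolar: /t/ ~ /tʼ/
Uvular: /q/ ~ /qʼ/
Dental: only /t̪/ (plain); no ejective partner.
So /t̪/ is the unpaired segment.

/t̪/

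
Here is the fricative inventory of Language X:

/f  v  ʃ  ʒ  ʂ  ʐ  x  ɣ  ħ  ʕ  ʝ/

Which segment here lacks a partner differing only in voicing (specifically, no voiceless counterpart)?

Labiodental: /f/ ~ /v/
Postalveolar: /ʃ/ ~ /ʒ/
Retroflex: /ʂ/ ~ /ʐ/
Velar: /x/ ~ /ɣ/
Pharyngeal: /ħ/ ~ /ʕ/
Palatal: only /ʝ/ (voiced); no voiceless partner.
So /ʝ/ is the unpaired segment.

/ʝ/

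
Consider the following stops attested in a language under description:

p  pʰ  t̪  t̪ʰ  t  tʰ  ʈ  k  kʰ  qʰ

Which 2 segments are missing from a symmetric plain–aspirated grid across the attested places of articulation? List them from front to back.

Plain: /p/ (bilabial), /t̪/ (dental), /t/ (alveolar), /ʈ/ (retroflex), /k/ (velar).
Aspirated: /pʰ/ (bilabial), /t̪ʰ/ (dental), /tʰ/ (alveolar), /kʰ/ (velar), /qʰ/ (uvular).
Gaps, from front to back: retroflex lacks aspirated (/ʈʰ/); uvular lacks plain (/q/).

/ʈʰ/, /q/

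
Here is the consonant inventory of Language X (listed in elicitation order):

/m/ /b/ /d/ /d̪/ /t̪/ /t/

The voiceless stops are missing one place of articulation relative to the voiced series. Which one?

place of articulation  voiceless  voiced  
bilabial          —         b       
dental            t̪        d̪      
alveolar          t         d       
Every place of articulation has a voiceless member except bilabial, where /p/ would be expected.

bilabial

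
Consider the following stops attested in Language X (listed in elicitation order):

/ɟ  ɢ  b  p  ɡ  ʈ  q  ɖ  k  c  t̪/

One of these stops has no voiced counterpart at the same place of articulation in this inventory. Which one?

/t̪/

Bilabial: /p/ ~ /b/
Retroflex: /ʈ/ ~ /ɖ/
Palatal: /c/ ~ /ɟ/
Velar: /k/ ~ /ɡ/
Uvular: /q/ ~ /ɢ/
Dental: only /t̪/ (voiceless); no voiced partner.
So /t̪/ is the unpaired segment.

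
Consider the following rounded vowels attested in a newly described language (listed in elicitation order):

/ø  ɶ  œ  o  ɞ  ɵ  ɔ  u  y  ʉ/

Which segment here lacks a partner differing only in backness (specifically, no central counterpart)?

/ɶ/

High: /y/ ~ /ʉ/ ~ /u/
High-mid: /ø/ ~ /ɵ/ ~ /o/
Low-mid: /œ/ ~ /ɞ/ ~ /ɔ/
Low: only /ɶ/ (front); no central partner.
So /ɶ/ is the unpaired segment.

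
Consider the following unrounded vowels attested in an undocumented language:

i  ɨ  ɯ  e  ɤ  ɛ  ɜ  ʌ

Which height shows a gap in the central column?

Front: /i/ (high), /e/ (high-mid), /ɛ/ (low-mid).
Central: /ɨ/ (high), /ɜ/ (low-mid).
Back: /ɯ/ (high), /ɤ/ (high-mid), /ʌ/ (low-mid).
Every height has a central member except high-mid, where /ɘ/ would be expected.

high-mid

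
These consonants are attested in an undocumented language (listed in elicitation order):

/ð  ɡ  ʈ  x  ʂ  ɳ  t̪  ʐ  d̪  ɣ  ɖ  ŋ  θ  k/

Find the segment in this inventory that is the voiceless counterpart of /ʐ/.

/ʐ/ is a voiced retroflex fricative.
The voiceless counterpart is a voiceless retroflex fricative — in this inventory, /ʂ/.

/ʂ/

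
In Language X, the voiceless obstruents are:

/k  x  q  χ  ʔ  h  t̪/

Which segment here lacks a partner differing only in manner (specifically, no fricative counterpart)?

Velar: /k/ ~ /x/
Uvular: /q/ ~ /χ/
Glottal: /ʔ/ ~ /h/
Dental: only /t̪/ (stop); no fricative partner.
So /t̪/ is the unpaired segment.

/t̪/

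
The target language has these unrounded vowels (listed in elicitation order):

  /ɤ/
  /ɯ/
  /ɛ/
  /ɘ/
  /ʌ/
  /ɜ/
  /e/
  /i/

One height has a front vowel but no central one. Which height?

high

high: front /i/, central —, back /ɯ/.
high-mid: front /e/, central /ɘ/, back /ɤ/.
low-mid: front /ɛ/, central /ɜ/, back /ʌ/.
Every height has a central member except high, where /ɨ/ would be expected.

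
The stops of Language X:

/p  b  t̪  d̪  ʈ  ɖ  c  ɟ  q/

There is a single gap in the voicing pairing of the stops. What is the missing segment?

Voiceless: /p/ (bilabial), /t̪/ (dental), /ʈ/ (retroflex), /c/ (palatal), /q/ (uvular).
Voiced: /b/ (bilabial), /d̪/ (dental), /ɖ/ (retroflex), /ɟ/ (palatal).
The uvular row has no voiced member, so the gap is the voiced uvular stop /ɢ/.

/ɢ/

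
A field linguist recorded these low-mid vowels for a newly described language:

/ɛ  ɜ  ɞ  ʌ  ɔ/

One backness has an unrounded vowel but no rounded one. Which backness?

front

front: unrounded /ɛ/, rounded —.
central: unrounded /ɜ/, rounded /ɞ/.
back: unrounded /ʌ/, rounded /ɔ/.
Every backness has a rounded member except front, where /œ/ would be expected.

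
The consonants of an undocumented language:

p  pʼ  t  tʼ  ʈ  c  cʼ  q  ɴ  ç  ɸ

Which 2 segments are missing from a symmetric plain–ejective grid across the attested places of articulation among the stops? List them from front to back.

/ʈʼ/, /qʼ/

bilabial: plain /p/, ejective /pʼ/.
alveolar: plain /t/, ejective /tʼ/.
retroflex: plain /ʈ/, ejective —.
palatal: plain /c/, ejective /cʼ/.
uvular: plain /q/, ejective —.
Gaps, from front to back: retroflex lacks ejective (/ʈʼ/); uvular lacks ejective (/qʼ/).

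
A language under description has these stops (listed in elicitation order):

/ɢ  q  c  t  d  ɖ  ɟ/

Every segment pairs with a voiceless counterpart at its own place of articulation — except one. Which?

Alveolar: /t/ ~ /d/
Palatal: /c/ ~ /ɟ/
Uvular: /q/ ~ /ɢ/
Retroflex: only /ɖ/ (voiced); no voiceless partner.
So /ɖ/ is the unpaired segment.

/ɖ/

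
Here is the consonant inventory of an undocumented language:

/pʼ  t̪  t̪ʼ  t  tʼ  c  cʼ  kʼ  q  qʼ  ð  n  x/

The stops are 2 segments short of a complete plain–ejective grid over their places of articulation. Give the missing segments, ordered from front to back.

/p/, /k/

bilabial: plain —, ejective /pʼ/.
dental: plain /t̪/, ejective /t̪ʼ/.
alveolar: plain /t/, ejective /tʼ/.
palatal: plain /c/, ejective /cʼ/.
velar: plain —, ejective /kʼ/.
uvular: plain /q/, ejective /qʼ/.
Gaps, from front to back: bilabial lacks plain (/p/); velar lacks plain (/k/).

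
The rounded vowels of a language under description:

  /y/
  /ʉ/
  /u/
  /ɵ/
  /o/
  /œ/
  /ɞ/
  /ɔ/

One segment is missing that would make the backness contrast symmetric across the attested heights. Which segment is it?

/ø/

high: front /y/, central /ʉ/, back /u/.
high-mid: front —, central /ɵ/, back /o/.
low-mid: front /œ/, central /ɞ/, back /ɔ/.
The high-mid row has no front member, so the gap is the high-mid front rounded vowel /ø/.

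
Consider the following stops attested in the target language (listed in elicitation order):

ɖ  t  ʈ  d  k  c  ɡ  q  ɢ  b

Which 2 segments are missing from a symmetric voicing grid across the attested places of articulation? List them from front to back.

place of articulation  voiceless  voiced  
bilabial          —         b       
alveolar          t         d       
retroflex         ʈ         ɖ       
palatal           c         —       
velar             k         ɡ       
uvular            q         ɢ       
Gaps, from front to back: bilabial lacks voiceless (/p/); palatal lacks voiced (/ɟ/).

/p/, /ɟ/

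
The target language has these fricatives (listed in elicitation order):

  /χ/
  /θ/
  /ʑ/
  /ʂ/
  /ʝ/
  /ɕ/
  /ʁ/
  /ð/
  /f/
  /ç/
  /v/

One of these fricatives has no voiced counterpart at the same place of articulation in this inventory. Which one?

Labiodental: /f/ ~ /v/
Dental: /θ/ ~ /ð/
Alveolo-palatal: /ɕ/ ~ /ʑ/
Palatal: /ç/ ~ /ʝ/
Uvular: /χ/ ~ /ʁ/
Retroflex: only /ʂ/ (voiceless); no voiced partner.
So /ʂ/ is the unpaired segment.

/ʂ/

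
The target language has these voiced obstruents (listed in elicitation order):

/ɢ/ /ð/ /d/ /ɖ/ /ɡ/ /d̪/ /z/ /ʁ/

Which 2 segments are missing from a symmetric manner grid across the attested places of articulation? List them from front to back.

/ʐ/, /ɣ/

place of articulation  stop      fricative
dental            d̪        ð       
alveolar          d         z       
retroflex         ɖ         —       
velar             ɡ         —       
uvular            ɢ         ʁ       
Gaps, from front to back: retroflex lacks fricative (/ʐ/); velar lacks fricative (/ɣ/).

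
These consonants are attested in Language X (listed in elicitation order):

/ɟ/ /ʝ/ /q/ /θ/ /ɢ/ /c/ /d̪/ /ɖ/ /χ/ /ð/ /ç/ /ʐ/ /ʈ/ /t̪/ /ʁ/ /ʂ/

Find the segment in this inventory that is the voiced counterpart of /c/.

/ɟ/

/c/ is a voiceless palatal stop.
The voiced counterpart is a voiced palatal stop — in this inventory, /ɟ/.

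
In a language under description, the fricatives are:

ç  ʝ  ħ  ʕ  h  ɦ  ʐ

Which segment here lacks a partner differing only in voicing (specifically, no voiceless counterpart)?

Palatal: /ç/ ~ /ʝ/
Pharyngeal: /ħ/ ~ /ʕ/
Glottal: /h/ ~ /ɦ/
Retroflex: only /ʐ/ (voiced); no voiceless partner.
So /ʐ/ is the unpaired segment.

/ʐ/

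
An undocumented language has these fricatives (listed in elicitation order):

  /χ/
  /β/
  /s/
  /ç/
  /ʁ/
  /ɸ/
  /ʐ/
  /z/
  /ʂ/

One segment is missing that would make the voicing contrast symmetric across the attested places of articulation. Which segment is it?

bilabial: voiceless /ɸ/, voiced /β/.
alveolar: voiceless /s/, voiced /z/.
retroflex: voiceless /ʂ/, voiced /ʐ/.
palatal: voiceless /ç/, voiced —.
uvular: voiceless /χ/, voiced /ʁ/.
The palatal row has no voiced member, so the gap is the voiced palatal fricative /ʝ/.

/ʝ/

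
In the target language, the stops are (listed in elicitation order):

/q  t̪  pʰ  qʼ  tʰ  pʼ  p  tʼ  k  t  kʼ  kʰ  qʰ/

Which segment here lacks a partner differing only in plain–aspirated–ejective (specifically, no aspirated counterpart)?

/t̪/

Bilabial: /p/ ~ /pʰ/ ~ /pʼ/
Alveolar: /t/ ~ /tʰ/ ~ /tʼ/
Velar: /k/ ~ /kʰ/ ~ /kʼ/
Uvular: /q/ ~ /qʰ/ ~ /qʼ/
Dental: only /t̪/ (plain); no aspirated partner.
So /t̪/ is the unpaired segment.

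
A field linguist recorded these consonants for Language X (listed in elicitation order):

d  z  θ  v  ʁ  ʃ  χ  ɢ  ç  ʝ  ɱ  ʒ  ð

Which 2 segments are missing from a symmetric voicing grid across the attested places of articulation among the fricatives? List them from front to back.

/f/, /s/

Voiceless: /θ/ (dental), /ʃ/ (postalveolar), /ç/ (palatal), /χ/ (uvular).
Voiced: /v/ (labiodental), /ð/ (dental), /z/ (alveolar), /ʒ/ (postalveolar), /ʝ/ (palatal), /ʁ/ (uvular).
Gaps, from front to back: labiodental lacks voiceless (/f/); alveolar lacks voiceless (/s/).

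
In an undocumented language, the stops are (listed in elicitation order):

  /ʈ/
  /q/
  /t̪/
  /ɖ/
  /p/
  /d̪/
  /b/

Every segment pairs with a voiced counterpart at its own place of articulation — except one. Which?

Bilabial: /p/ ~ /b/
Dental: /t̪/ ~ /d̪/
Retroflex: /ʈ/ ~ /ɖ/
Uvular: only /q/ (voiceless); no voiced partner.
So /q/ is the unpaired segment.

/q/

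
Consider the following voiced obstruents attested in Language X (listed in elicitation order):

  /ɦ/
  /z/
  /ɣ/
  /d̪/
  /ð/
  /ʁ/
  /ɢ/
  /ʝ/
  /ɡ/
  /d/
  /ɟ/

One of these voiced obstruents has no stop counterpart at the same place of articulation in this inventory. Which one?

Dental: /d̪/ ~ /ð/
Alveolar: /d/ ~ /z/
Palatal: /ɟ/ ~ /ʝ/
Velar: /ɡ/ ~ /ɣ/
Uvular: /ɢ/ ~ /ʁ/
Glottal: only /ɦ/ (fricative); no stop partner.
So /ɦ/ is the unpaired segment.

/ɦ/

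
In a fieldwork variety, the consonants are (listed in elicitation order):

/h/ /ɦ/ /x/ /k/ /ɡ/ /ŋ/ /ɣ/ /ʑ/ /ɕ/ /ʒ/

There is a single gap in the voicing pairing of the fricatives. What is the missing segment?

postalveolar: voiceless —, voiced /ʒ/.
alveolo-palatal: voiceless /ɕ/, voiced /ʑ/.
velar: voiceless /x/, voiced /ɣ/.
glottal: voiceless /h/, voiced /ɦ/.
The postalveolar row has no voiceless member, so the gap is the voiceless postalveolar fricative /ʃ/.

/ʃ/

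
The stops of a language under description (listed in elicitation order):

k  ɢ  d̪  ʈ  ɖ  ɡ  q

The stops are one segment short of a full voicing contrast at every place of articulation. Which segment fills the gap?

place of articulation  voiceless  voiced  
dental            —         d̪      
retroflex         ʈ         ɖ       
velar             k         ɡ       
uvular            q         ɢ       
The dental row has no voiceless member, so the gap is the voiceless dental stop /t̪/.

/t̪/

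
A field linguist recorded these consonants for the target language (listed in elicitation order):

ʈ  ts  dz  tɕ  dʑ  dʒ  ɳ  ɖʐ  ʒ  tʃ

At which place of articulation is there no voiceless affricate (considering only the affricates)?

Voiceless: /ts/ (alveolar), /tʃ/ (postalveolar), /tɕ/ (alveolo-palatal).
Voiced: /dz/ (alveolar), /dʒ/ (postalveolar), /ɖʐ/ (retroflex), /dʑ/ (alveolo-palatal).
Every place of articulation has a voiceless member except retroflex, where /ʈʂ/ would be expected.

retroflex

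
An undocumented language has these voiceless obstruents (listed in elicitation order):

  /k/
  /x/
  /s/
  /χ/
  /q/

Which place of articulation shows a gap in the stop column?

alveolar

alveolar: stop —, fricative /s/.
velar: stop /k/, fricative /x/.
uvular: stop /q/, fricative /χ/.
Every place of articulation has a stop member except alveolar, where /t/ would be expected.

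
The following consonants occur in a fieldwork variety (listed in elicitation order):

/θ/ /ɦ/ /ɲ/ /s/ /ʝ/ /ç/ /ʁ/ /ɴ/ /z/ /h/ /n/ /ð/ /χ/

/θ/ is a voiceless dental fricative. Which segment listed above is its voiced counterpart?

/ð/

The voiced counterpart is a voiced dental fricative — in this inventory, /ð/.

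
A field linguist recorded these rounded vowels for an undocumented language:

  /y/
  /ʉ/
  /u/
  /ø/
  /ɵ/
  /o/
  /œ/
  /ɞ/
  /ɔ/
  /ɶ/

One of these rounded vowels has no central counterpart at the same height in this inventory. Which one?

High: /y/ ~ /ʉ/ ~ /u/
High-mid: /ø/ ~ /ɵ/ ~ /o/
Low-mid: /œ/ ~ /ɞ/ ~ /ɔ/
Low: only /ɶ/ (front); no central partner.
So /ɶ/ is the unpaired segment.

/ɶ/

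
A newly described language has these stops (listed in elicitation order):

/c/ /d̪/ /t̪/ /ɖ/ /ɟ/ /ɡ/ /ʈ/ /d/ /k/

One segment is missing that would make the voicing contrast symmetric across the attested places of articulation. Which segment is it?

/t/

Voiceless: /t̪/ (dental), /ʈ/ (retroflex), /c/ (palatal), /k/ (velar).
Voiced: /d̪/ (dental), /d/ (alveolar), /ɖ/ (retroflex), /ɟ/ (palatal), /ɡ/ (velar).
The alveolar row has no voiceless member, so the gap is the voiceless alveolar stop /t/.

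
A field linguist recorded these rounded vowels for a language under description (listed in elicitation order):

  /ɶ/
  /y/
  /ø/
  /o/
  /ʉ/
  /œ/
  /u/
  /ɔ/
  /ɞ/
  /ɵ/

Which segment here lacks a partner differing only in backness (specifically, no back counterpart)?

High: /y/ ~ /ʉ/ ~ /u/
High-mid: /ø/ ~ /ɵ/ ~ /o/
Low-mid: /œ/ ~ /ɞ/ ~ /ɔ/
Low: only /ɶ/ (front); no back partner.
So /ɶ/ is the unpaired segment.

/ɶ/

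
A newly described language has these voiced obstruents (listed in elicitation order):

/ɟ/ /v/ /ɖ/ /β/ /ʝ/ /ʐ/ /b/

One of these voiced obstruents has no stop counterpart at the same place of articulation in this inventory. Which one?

Bilabial: /b/ ~ /β/
Retroflex: /ɖ/ ~ /ʐ/
Palatal: /ɟ/ ~ /ʝ/
Labiodental: only /v/ (fricative); no stop partner.
So /v/ is the unpaired segment.

/v/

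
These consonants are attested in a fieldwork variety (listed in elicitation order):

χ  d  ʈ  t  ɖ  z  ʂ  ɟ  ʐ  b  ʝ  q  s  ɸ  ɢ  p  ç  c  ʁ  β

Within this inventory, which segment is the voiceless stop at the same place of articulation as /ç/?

/ç/ is a voiceless palatal fricative.
The voiceless stop at the same place is a voiceless palatal stop — in this inventory, /c/.

/c/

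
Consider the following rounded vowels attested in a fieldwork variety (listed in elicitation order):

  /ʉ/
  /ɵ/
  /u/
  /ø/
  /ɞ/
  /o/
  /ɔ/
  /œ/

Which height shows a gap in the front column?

Front: /ø/ (high-mid), /œ/ (low-mid).
Central: /ʉ/ (high), /ɵ/ (high-mid), /ɞ/ (low-mid).
Back: /u/ (high), /o/ (high-mid), /ɔ/ (low-mid).
Every height has a front member except high, where /y/ would be expected.

high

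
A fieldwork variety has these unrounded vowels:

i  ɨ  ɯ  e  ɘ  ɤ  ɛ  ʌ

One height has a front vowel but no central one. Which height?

low-mid

high: front /i/, central /ɨ/, back /ɯ/.
high-mid: front /e/, central /ɘ/, back /ɤ/.
low-mid: front /ɛ/, central —, back /ʌ/.
Every height has a central member except low-mid, where /ɜ/ would be expected.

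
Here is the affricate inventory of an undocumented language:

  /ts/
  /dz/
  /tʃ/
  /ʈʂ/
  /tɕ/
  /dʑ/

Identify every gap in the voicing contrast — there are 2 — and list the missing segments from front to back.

/dʒ/, /ɖʐ/

place of articulation  voiceless  voiced  
alveolar          ts        dz      
postalveolar      tʃ        —       
retroflex         ʈʂ        —       
alveolo-palatal   tɕ        dʑ      
Gaps, from front to back: postalveolar lacks voiced (/dʒ/); retroflex lacks voiced (/ɖʐ/).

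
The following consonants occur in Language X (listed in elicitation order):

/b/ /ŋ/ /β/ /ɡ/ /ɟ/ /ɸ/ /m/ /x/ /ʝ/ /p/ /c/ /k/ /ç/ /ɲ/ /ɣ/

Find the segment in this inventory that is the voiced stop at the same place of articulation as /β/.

/β/ is a voiced bilabial fricative.
The voiced stop at the same place is a voiced bilabial stop — in this inventory, /b/.

/b/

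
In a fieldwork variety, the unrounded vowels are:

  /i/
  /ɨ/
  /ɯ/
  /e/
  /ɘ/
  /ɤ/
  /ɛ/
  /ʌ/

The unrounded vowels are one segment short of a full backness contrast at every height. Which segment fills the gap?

height            front     central   back    
high              i         ɨ         ɯ       
high-mid          e         ɘ         ɤ       
low-mid           ɛ         —         ʌ       
The low-mid row has no central member, so the gap is the low-mid central unrounded vowel /ɜ/.

/ɜ/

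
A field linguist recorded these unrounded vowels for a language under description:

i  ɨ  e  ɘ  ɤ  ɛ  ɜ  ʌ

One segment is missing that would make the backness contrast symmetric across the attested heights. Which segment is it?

/ɯ/

height            front     central   back    
high              i         ɨ         —       
high-mid          e         ɘ         ɤ       
low-mid           ɛ         ɜ         ʌ       
The high row has no back member, so the gap is the high back unrounded vowel /ɯ/.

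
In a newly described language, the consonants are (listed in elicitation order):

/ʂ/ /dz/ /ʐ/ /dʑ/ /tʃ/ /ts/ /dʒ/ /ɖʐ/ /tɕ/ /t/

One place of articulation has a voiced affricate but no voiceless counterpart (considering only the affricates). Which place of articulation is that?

retroflex

Voiceless: /ts/ (alveolar), /tʃ/ (postalveolar), /tɕ/ (alveolo-palatal).
Voiced: /dz/ (alveolar), /dʒ/ (postalveolar), /ɖʐ/ (retroflex), /dʑ/ (alveolo-palatal).
Every place of articulation has a voiceless member except retroflex, where /ʈʂ/ would be expected.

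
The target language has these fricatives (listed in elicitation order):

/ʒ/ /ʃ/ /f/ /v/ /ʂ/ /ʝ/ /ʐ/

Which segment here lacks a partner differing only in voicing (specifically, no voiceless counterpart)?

/ʝ/

Labiodental: /f/ ~ /v/
Postalveolar: /ʃ/ ~ /ʒ/
Retroflex: /ʂ/ ~ /ʐ/
Palatal: only /ʝ/ (voiced); no voiceless partner.
So /ʝ/ is the unpaired segment.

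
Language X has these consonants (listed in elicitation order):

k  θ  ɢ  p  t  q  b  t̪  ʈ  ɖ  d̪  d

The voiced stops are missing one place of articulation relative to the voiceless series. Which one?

velar

bilabial: voiceless /p/, voiced /b/.
dental: voiceless /t̪/, voiced /d̪/.
alveolar: voiceless /t/, voiced /d/.
retroflex: voiceless /ʈ/, voiced /ɖ/.
velar: voiceless /k/, voiced —.
uvular: voiceless /q/, voiced /ɢ/.
Every place of articulation has a voiced member except velar, where /ɡ/ would be expected.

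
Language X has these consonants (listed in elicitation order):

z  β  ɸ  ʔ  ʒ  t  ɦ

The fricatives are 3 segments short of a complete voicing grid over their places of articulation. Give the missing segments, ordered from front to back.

place of articulation  voiceless  voiced  
bilabial          ɸ         β       
alveolar          —         z       
postalveolar      —         ʒ       
glottal           —         ɦ       
Gaps, from front to back: alveolar lacks voiceless (/s/); postalveolar lacks voiceless (/ʃ/); glottal lacks voiceless (/h/).

/s/, /ʃ/, /h/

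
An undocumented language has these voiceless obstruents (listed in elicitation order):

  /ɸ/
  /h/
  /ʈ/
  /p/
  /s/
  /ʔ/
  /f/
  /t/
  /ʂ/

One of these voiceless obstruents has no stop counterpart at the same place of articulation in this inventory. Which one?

Bilabial: /p/ ~ /ɸ/
Alveolar: /t/ ~ /s/
Retroflex: /ʈ/ ~ /ʂ/
Glottal: /ʔ/ ~ /h/
Labiodental: only /f/ (fricative); no stop partner.
So /f/ is the unpaired segment.

/f/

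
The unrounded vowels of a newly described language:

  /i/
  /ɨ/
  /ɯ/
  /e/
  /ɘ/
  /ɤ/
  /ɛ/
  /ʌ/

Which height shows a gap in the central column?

low-mid

height            front     central   back    
high              i         ɨ         ɯ       
high-mid          e         ɘ         ɤ       
low-mid           ɛ         —         ʌ       
Every height has a central member except low-mid, where /ɜ/ would be expected.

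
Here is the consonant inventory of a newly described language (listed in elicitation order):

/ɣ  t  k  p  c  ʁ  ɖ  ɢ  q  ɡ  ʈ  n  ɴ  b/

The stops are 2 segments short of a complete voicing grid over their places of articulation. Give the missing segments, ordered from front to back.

/d/, /ɟ/

Voiceless: /p/ (bilabial), /t/ (alveolar), /ʈ/ (retroflex), /c/ (palatal), /k/ (velar), /q/ (uvular).
Voiced: /b/ (bilabial), /ɖ/ (retroflex), /ɡ/ (velar), /ɢ/ (uvular).
Gaps, from front to back: alveolar lacks voiced (/d/); palatal lacks voiced (/ɟ/).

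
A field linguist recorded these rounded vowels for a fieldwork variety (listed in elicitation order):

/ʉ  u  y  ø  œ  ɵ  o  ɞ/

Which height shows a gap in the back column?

low-mid

high: front /y/, central /ʉ/, back /u/.
high-mid: front /ø/, central /ɵ/, back /o/.
low-mid: front /œ/, central /ɞ/, back —.
Every height has a back member except low-mid, where /ɔ/ would be expected.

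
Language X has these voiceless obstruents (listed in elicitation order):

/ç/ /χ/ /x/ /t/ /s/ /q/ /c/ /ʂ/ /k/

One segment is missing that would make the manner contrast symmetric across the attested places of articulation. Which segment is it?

/ʈ/

place of articulation  stop      fricative
alveolar          t         s       
retroflex         —         ʂ       
palatal           c         ç       
velar             k         x       
uvular            q         χ       
The retroflex row has no stop member, so the gap is the retroflex stop /ʈ/.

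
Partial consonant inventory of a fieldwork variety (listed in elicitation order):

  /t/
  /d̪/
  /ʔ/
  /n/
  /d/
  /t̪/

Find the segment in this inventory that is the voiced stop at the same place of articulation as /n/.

/d/

/n/ is an alveolar nasal.
The voiced stop at the same place is a voiced alveolar stop — in this inventory, /d/.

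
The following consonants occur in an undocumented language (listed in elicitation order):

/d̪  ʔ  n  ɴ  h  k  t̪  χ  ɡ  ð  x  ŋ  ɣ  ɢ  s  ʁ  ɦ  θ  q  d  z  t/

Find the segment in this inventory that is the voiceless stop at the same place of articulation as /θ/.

/θ/ is a voiceless dental fricative.
The voiceless stop at the same place is a voiceless dental stop — in this inventory, /t̪/.

/t̪/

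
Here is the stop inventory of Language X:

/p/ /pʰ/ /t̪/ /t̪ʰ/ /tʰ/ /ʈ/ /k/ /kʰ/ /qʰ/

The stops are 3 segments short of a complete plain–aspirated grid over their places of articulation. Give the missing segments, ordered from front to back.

/t/, /ʈʰ/, /q/

Plain: /p/ (bilabial), /t̪/ (dental), /ʈ/ (retroflex), /k/ (velar).
Aspirated: /pʰ/ (bilabial), /t̪ʰ/ (dental), /tʰ/ (alveolar), /kʰ/ (velar), /qʰ/ (uvular).
Gaps, from front to back: alveolar lacks plain (/t/); retroflex lacks aspirated (/ʈʰ/); uvular lacks plain (/q/).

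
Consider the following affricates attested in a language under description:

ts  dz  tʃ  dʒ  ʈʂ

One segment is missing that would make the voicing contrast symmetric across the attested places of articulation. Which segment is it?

/ɖʐ/

alveolar: voiceless /ts/, voiced /dz/.
postalveolar: voiceless /tʃ/, voiced /dʒ/.
retroflex: voiceless /ʈʂ/, voiced —.
The retroflex row has no voiced member, so the gap is the voiced retroflex affricate /ɖʐ/.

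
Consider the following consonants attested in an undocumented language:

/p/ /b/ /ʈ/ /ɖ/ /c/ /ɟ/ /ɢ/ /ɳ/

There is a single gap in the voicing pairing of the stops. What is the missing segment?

Voiceless: /p/ (bilabial), /ʈ/ (retroflex), /c/ (palatal).
Voiced: /b/ (bilabial), /ɖ/ (retroflex), /ɟ/ (palatal), /ɢ/ (uvular).
The uvular row has no voiceless member, so the gap is the voiceless uvular stop /q/.

/q/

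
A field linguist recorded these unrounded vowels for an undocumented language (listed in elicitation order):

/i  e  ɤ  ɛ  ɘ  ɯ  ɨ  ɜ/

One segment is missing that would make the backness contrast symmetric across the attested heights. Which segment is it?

Front: /i/ (high), /e/ (high-mid), /ɛ/ (low-mid).
Central: /ɨ/ (high), /ɘ/ (high-mid), /ɜ/ (low-mid).
Back: /ɯ/ (high), /ɤ/ (high-mid).
The low-mid row has no back member, so the gap is the low-mid back unrounded vowel /ʌ/.

/ʌ/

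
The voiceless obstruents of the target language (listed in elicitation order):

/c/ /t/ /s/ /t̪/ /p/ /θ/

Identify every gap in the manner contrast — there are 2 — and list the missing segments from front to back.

bilabial: stop /p/, fricative —.
dental: stop /t̪/, fricative /θ/.
alveolar: stop /t/, fricative /s/.
palatal: stop /c/, fricative —.
Gaps, from front to back: bilabial lacks fricative (/ɸ/); palatal lacks fricative (/ç/).

/ɸ/, /ç/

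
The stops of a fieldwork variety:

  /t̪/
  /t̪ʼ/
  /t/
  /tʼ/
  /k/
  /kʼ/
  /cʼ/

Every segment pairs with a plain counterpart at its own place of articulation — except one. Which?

Dental: /t̪/ ~ /t̪ʼ/
Alveolar: /t/ ~ /tʼ/
Velar: /k/ ~ /kʼ/
Palatal: only /cʼ/ (ejective); no plain partner.
So /cʼ/ is the unpaired segment.

/cʼ/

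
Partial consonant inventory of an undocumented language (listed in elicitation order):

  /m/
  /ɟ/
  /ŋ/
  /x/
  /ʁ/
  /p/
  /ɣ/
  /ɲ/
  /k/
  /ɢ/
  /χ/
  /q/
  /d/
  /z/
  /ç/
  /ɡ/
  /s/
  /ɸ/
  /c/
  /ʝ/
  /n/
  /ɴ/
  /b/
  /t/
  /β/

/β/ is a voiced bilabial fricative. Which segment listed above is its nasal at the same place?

/m/

The nasal at the same place is a bilabial nasal — in this inventory, /m/.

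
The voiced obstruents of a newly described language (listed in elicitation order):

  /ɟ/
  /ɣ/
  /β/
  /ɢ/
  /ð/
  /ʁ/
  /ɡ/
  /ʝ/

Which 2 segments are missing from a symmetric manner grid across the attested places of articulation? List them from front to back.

Stop: /ɟ/ (palatal), /ɡ/ (velar), /ɢ/ (uvular).
Fricative: /β/ (bilabial), /ð/ (dental), /ʝ/ (palatal), /ɣ/ (velar), /ʁ/ (uvular).
Gaps, from front to back: bilabial lacks stop (/b/); dental lacks stop (/d̪/).

/b/, /d̪/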